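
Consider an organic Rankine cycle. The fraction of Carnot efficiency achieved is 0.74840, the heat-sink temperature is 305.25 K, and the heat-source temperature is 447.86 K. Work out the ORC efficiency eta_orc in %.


eta_orc = (1 - Tc/Th) * f * 100
eta_orc = (1 - 305.25/447.86) * 0.74840 * 100
eta_orc = 23.831 %


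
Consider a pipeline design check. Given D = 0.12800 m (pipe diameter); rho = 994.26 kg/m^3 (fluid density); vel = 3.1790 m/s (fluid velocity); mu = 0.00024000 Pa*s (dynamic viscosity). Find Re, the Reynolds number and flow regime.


Step 1: Re = rho*vel*D/mu = 994.26*3.179*0.128/0.00024 = 1.6857e+06
Step 2: Re = 1.6857e+06 > 4000, so flow is turbulent.
Re = 1.6857e+06 (turbulent)


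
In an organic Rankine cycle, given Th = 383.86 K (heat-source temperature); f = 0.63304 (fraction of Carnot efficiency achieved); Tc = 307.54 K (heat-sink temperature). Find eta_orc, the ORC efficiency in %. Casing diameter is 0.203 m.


eta_orc = (1 - Tc/Th) * f * 100
eta_orc = (1 - 307.54/383.86) * 0.63304 * 100
eta_orc = 12.586 %


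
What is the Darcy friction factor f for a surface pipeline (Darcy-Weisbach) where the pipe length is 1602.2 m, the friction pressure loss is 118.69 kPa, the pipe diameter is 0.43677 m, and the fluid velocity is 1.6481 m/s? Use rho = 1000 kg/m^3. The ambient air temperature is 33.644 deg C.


f = dP*1000 / ((L/D)*(rho*vel^2/2))
f = 118.69*1000 / ((1602.2/0.43677)*(1000*1.6481^2/2))
f = 0.023824


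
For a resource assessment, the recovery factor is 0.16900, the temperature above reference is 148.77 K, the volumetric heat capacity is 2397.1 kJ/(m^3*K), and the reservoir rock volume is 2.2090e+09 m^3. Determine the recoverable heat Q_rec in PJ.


Step 1: Q_s = Vr*rhoc*dT/1e12 = 2.2090e+09*2397.1*148.77/1e12 = 787.7660 PJ
Step 2: Q_rec = Q_s * RF = 787.7660 * 0.169 = 133.13 PJ
Q_rec = 133.13 PJ


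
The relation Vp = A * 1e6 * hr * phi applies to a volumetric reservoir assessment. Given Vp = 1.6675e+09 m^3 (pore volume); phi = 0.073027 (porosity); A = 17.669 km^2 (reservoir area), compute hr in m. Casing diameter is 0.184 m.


hr = Vp / (A * 1e6 * phi)
hr = 1.6675e+09 / (17.669 * 1e6 * 0.073027)
hr = 1292.3 m


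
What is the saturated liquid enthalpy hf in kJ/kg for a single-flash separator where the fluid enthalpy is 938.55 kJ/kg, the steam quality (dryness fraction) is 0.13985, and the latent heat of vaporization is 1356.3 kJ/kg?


hf = h - x * hfg
hf = 938.55 - 0.13985 * 1356.3
hf = 748.87 kJ/kg


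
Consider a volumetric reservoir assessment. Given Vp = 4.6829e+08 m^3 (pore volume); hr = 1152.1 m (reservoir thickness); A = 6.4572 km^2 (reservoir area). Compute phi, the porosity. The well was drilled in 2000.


phi = Vp / (A * 1e6 * hr)
phi = 4.6829e+08 / (6.4572 * 1e6 * 1152.1)
phi = 0.062948


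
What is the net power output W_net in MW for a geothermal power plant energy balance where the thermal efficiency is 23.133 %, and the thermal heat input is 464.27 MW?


W_net = eta / 100 * Q_in
W_net = 23.133 / 100 * 464.27
W_net = 107.40 MW


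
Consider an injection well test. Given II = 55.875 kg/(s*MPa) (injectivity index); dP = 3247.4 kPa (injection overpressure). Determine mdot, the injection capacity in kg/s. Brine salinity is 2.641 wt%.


mdot = II * dP / 1000
mdot = 55.875 * 3247.4 / 1000
mdot = 181.45 kg/s


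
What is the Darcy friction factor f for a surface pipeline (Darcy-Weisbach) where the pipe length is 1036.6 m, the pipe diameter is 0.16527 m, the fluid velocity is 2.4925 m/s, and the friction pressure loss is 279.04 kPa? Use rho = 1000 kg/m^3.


f = dP*1000 / ((L/D)*(rho*vel^2/2))
f = 279.04*1000 / ((1036.6/0.16527)*(1000*2.4925^2/2))
f = 0.014322


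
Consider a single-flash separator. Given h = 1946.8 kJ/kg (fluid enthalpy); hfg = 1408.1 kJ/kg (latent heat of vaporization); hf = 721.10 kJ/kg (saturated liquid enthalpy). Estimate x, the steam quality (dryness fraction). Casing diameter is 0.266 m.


x = (h - hf) / hfg
x = (1946.8 - 721.10) / 1408.1
x = 0.87046


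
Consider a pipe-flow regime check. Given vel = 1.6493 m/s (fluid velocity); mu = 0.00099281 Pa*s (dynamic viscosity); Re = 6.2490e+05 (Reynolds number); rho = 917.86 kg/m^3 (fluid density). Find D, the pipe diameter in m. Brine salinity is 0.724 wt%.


D = Re * mu / (rho * vel)
D = 6.2490e+05 * 0.00099281 / (917.86 * 1.6493)
D = 0.40983 m


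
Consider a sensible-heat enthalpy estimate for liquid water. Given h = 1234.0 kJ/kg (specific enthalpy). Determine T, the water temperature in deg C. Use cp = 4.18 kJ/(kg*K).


T = h / cp
T = 1234.0 / 4.18
T = 295.22 deg C


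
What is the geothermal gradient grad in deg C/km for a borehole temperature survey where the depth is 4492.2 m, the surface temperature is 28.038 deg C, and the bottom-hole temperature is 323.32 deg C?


grad = (T_d - T_surf) / d * 1000
grad = (323.32 - 28.038) / 4492.2 * 1000
grad = 65.732 deg C/km


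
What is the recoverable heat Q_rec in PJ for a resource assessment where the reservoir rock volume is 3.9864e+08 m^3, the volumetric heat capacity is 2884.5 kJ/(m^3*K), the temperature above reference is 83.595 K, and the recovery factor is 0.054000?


Step 1: Q_s = Vr*rhoc*dT/1e12 = 3.9864e+08*2884.5*83.595/1e12 = 96.12397 PJ
Step 2: Q_rec = Q_s * RF = 96.12397 * 0.054 = 5.1907 PJ
Q_rec = 5.1907 PJ


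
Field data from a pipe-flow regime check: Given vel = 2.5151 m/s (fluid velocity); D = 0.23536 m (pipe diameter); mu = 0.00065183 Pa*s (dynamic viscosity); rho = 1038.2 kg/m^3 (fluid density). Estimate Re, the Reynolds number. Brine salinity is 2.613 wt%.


Re = rho * vel * D / mu
Re = 1038.2 * 2.5151 * 0.23536 / 0.00065183
Re = 9.4283e+05


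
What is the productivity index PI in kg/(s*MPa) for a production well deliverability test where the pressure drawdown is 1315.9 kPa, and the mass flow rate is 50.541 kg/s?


PI = mdot * 1000 / dP
PI = 50.541 * 1000 / 1315.9
PI = 38.408 kg/(s*MPa)


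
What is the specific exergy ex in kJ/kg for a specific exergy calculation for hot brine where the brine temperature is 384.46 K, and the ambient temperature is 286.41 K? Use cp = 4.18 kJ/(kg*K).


ex = cp * ((T_b - T_0) - T_0 * ln(T_b/T_0))
ex = 4.18 * ((384.46 - 286.41) - 286.41 * ln(384.46/286.41))
ex = 57.377 kJ/kg


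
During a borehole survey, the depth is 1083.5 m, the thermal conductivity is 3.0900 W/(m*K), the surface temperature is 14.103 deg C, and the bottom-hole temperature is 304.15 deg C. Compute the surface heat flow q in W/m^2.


Step 1: grad = (T_d - T_surf)/d * 1000 = (304.15 - 14.103)/1083.5 * 1000 = 267.6945 deg C/km
Step 2: q = k * grad / 1000 = 3.09 * 267.6945 / 1000 = 0.82718 W/m^2
q = 0.82718 W/m^2


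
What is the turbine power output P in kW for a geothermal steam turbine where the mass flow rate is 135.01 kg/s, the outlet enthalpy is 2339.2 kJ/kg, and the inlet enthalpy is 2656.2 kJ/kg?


P = mdot * (h_in - h_out) / 1000
P = 135.01 * (2656.2 - 2339.2) / 1000
P = 42.79817 MW
Convert: 42.79817 MW * 1000.0 = 42798 kW
P = 42798 kW


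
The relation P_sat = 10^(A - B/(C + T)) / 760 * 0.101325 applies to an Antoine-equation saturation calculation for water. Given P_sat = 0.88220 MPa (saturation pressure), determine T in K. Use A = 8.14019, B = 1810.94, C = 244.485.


T = B / (A - log10(P_sat * 760 / 0.101325)) - C
T = 1810.94 / (8.14019 - log10(0.88220 * 760 / 0.101325)) - 244.485
T = 174.7601 deg C
Convert to K: 174.7601 + 273.15 = 447.91 K
T = 447.91 K


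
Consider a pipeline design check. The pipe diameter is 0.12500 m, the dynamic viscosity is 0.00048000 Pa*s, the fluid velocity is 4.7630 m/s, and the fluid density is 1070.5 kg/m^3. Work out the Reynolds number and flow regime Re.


Step 1: Re = rho*vel*D/mu = 1070.5*4.763*0.125/0.00048 = 1.3278e+06
Step 2: Re = 1.3278e+06 > 4000, so flow is turbulent.
Re = 1.3278e+06 (turbulent)


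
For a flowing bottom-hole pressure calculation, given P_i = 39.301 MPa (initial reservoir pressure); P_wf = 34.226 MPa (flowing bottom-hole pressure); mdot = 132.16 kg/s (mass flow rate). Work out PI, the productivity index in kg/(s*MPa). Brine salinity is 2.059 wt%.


PI = mdot / (P_i - P_wf)
PI = 132.16 / (39.301 - 34.226)
PI = 26.041 kg/(s*MPa)


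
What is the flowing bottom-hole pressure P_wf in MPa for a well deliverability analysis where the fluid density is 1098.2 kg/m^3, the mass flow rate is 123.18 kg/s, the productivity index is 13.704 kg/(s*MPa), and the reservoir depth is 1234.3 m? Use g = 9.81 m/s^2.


Step 1: P_i = rho*g*h/1e6 = 1098.2*9.81*1234.3/1e6 = 13.29754 MPa
Step 2: P_wf = P_i - mdot/PI = 13.29754 - 123.18/13.704 = 4.3089 MPa
P_wf = 4.3089 MPa


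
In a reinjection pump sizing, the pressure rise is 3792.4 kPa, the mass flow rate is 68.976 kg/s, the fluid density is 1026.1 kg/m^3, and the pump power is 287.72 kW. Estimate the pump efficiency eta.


eta = mdot * dP / (rho * P_pump)
eta = 68.976 * 3792.4 / (1026.1 * 287.72)
eta = 0.88604


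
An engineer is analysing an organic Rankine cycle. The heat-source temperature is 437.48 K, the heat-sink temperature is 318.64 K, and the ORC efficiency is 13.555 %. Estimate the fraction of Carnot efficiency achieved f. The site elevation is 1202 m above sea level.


f = (eta_orc/100) / (1 - Tc/Th)
f = (13.555/100) / (1 - 318.64/437.48)
f = 0.49899


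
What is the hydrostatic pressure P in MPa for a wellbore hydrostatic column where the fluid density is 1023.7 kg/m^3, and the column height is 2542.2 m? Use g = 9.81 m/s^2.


P = rho * g * h / 1e6
P = 1023.7 * 9.81 * 2542.2 / 1e6
P = 25.530 MPa


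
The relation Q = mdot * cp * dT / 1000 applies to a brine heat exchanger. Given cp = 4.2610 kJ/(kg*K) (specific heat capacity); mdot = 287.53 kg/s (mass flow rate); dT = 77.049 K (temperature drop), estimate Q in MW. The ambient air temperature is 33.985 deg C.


Q = mdot * cp * dT / 1000
Q = 287.53 * 4.2610 * 77.049 / 1000
Q = 94.398 MW


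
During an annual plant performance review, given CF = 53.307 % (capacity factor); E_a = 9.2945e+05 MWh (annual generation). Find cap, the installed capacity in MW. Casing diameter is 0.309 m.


cap = E_a / (CF/100 * 8760)
cap = 9.2945e+05 / (53.307/100 * 8760)
cap = 199.04 MW


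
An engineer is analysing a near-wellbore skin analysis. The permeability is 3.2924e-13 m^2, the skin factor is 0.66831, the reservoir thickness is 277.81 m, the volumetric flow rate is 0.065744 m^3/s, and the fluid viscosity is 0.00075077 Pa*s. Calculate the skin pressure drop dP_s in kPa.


dP_s = S * q * mu / (2*pi*k*hr) / 1000
dP_s = 0.66831 * 0.065744 * 0.00075077 / (2*pi*3.2924e-13*277.81) / 1000
dP_s = 57.399 kPa


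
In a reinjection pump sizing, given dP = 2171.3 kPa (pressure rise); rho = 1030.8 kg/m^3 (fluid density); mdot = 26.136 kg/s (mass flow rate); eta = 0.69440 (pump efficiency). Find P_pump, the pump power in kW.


P_pump = mdot * dP / (rho * eta)
P_pump = 26.136 * 2171.3 / (1030.8 * 0.69440)
P_pump = 79.282 kW


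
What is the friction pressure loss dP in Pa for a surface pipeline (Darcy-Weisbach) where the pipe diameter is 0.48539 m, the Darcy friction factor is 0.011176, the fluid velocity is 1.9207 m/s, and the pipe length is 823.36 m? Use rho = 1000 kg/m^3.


dP = f * (L/D) * (rho*vel^2/2) / 1000
dP = 0.011176 * (823.36/0.48539) * (1000*1.9207^2/2) / 1000
dP = 34.96829 kPa
Convert: 34.96829 kPa * 1000.0 = 34968 Pa
dP = 34968 Pa


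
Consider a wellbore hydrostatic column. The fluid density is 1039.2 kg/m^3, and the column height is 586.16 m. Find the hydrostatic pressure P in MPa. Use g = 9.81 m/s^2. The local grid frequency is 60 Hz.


P = rho * g * h / 1e6
P = 1039.2 * 9.81 * 586.16 / 1e6
P = 5.9756 MPa


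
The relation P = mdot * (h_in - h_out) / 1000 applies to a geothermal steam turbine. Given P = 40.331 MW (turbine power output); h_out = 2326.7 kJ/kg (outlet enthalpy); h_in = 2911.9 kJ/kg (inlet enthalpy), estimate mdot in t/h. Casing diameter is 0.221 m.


mdot = P * 1000 / (h_in - h_out)
mdot = 40.331 * 1000 / (2911.9 - 2326.7)
mdot = 68.91832 kg/s
Convert: 68.91832 kg/s * 3.6 = 248.11 t/h
mdot = 248.11 t/h


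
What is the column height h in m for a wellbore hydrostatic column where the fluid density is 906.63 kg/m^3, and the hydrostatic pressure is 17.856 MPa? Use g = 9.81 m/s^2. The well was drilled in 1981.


h = P * 1e6 / (g * rho)
h = 17.856 * 1e6 / (9.81 * 906.63)
h = 2007.6 m


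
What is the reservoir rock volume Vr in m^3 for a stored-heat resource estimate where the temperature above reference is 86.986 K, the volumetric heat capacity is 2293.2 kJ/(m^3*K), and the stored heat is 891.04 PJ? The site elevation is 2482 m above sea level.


Vr = Q_s * 1e12 / (rhoc * dT)
Vr = 891.04 * 1e12 / (2293.2 * 86.986)
Vr = 4.4669e+09 m^3


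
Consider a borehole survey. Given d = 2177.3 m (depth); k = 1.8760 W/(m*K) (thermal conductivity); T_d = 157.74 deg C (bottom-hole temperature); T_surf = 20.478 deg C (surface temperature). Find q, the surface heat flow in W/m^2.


Step 1: grad = (T_d - T_surf)/d * 1000 = (157.74 - 20.478)/2177.3 * 1000 = 63.04230 deg C/km
Step 2: q = k * grad / 1000 = 1.876 * 63.04230 / 1000 = 0.11827 W/m^2
q = 0.11827 W/m^2


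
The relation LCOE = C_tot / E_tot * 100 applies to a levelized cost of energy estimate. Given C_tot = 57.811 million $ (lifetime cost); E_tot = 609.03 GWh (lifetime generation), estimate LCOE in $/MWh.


LCOE = C_tot / E_tot * 100
LCOE = 57.811 / 609.03 * 100
LCOE = 9.492307 cents/kWh
Convert: 9.492307 cents/kWh * 10.0 = 94.923 $/MWh
LCOE = 94.923 $/MWh


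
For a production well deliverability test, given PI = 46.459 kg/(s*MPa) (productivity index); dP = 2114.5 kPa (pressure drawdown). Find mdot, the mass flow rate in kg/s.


mdot = PI * dP / 1000
mdot = 46.459 * 2114.5 / 1000
mdot = 98.238 kg/s


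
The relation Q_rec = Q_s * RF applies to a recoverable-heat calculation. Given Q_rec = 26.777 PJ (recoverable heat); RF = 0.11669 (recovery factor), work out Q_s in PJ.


Q_s = Q_rec / RF
Q_s = 26.777 / 0.11669
Q_s = 229.47 PJ


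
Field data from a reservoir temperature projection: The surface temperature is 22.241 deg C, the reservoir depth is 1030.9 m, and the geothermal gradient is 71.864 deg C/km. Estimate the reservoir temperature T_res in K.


T_res = T_surf + grad * d / 1000
T_res = 22.241 + 71.864 * 1030.9 / 1000
T_res = 96.32560 deg C
Convert to K: 96.32560 + 273.15 = 369.48 K
T_res = 369.48 K


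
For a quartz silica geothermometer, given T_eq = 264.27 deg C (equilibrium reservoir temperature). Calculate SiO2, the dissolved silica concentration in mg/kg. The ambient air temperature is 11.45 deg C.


SiO2 = 10^(5.19 - 1309/(T_eq + 273.15))
SiO2 = 10^(5.19 - 1309/(264.27 + 273.15))
SiO2 = 567.92 mg/kg


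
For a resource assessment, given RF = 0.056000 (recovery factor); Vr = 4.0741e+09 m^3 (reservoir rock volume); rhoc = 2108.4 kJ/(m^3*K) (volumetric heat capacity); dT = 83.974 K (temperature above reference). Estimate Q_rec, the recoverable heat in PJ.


Step 1: Q_s = Vr*rhoc*dT/1e12 = 4.0741e+09*2108.4*83.974/1e12 = 721.3226 PJ
Step 2: Q_rec = Q_s * RF = 721.3226 * 0.056 = 40.394 PJ
Q_rec = 40.394 PJ


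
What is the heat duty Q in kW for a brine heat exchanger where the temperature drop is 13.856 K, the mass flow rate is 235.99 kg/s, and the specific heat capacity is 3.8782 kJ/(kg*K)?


Q = mdot * cp * dT / 1000
Q = 235.99 * 3.8782 * 13.856 / 1000
Q = 12.68124 MW
Convert: 12.68124 MW * 1000.0 = 12681 kW
Q = 12681 kW


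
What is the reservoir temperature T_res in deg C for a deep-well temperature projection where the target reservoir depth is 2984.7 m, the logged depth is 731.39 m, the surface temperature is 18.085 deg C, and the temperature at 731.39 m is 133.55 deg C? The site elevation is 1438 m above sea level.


Step 1: grad = (T_d1 - T_surf)/d1 * 1000 = (133.55 - 18.085)/731.39 * 1000 = 157.8706 deg C/km
Step 2: T_res = T_surf + grad*d2/1000 = 18.085 + 157.8706*2984.7/1000 = 489.28 deg C
T_res = 489.28 deg C


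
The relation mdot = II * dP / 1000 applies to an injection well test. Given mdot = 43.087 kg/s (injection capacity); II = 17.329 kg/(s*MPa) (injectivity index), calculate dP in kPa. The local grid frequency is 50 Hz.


dP = mdot * 1000 / II
dP = 43.087 * 1000 / 17.329
dP = 2486.4 kPa


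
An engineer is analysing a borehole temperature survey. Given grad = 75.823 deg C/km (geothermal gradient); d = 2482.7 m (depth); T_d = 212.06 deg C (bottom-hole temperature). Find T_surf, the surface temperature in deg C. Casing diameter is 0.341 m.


T_surf = T_d - grad * d / 1000
T_surf = 212.06 - 75.823 * 2482.7 / 1000
T_surf = 23.814 deg C


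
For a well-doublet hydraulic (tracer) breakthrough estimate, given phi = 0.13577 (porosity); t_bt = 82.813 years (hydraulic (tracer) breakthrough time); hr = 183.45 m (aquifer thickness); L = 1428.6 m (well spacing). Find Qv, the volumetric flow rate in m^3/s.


Qv = pi*hr*phi*L^2 / (3*t_bt*365.25*86400)
Qv = pi*183.45*0.13577*1428.6^2 / (3*82.813*365.25*86400)
Qv = 0.020369 m^3/s


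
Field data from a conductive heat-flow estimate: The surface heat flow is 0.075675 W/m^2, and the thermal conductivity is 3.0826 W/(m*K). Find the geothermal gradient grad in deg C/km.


grad = q * 1000 / k
grad = 0.075675 * 1000 / 3.0826
grad = 24.549 deg C/km


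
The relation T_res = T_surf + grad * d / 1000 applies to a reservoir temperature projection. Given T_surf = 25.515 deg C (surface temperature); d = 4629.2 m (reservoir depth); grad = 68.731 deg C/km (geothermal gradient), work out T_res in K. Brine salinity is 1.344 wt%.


T_res = T_surf + grad * d / 1000
T_res = 25.515 + 68.731 * 4629.2 / 1000
T_res = 343.6845 deg C
Convert to K: 343.6845 + 273.15 = 616.83 K
T_res = 616.83 K


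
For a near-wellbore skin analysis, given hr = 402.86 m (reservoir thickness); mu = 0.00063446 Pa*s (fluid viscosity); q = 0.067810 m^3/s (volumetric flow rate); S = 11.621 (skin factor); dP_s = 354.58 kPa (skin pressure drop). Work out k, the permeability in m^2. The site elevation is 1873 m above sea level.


k = S*q*mu / (2*pi*dP_s*1000*hr)
k = 11.621*0.067810*0.00063446 / (2*pi*354.58*1000*402.86)
k = 5.5705e-13 m^2


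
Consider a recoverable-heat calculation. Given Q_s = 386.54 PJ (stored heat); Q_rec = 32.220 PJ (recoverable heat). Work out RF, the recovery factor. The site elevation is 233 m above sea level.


RF = Q_rec / Q_s
RF = 32.220 / 386.54
RF = 0.083355


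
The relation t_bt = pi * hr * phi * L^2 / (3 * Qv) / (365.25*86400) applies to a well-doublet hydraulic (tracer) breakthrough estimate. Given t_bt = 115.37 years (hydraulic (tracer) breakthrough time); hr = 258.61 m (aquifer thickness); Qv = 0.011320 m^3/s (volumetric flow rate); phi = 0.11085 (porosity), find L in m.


L = sqrt(t_bt*365.25*86400*3*Qv / (pi*hr*phi))
L = sqrt(115.37*365.25*86400*3*0.011320 / (pi*258.61*0.11085))
L = 1171.7 m


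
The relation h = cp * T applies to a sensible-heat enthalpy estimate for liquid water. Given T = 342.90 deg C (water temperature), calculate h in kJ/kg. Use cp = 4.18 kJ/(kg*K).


h = cp * T
h = 4.18 * 342.90
h = 1433.3 kJ/kg


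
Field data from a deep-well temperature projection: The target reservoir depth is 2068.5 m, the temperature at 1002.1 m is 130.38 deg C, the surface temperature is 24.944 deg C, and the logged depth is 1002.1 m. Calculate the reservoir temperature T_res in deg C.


Step 1: grad = (T_d1 - T_surf)/d1 * 1000 = (130.38 - 24.944)/1002.1 * 1000 = 105.2150 deg C/km
Step 2: T_res = T_surf + grad*d2/1000 = 24.944 + 105.2150*2068.5/1000 = 242.58 deg C
T_res = 242.58 deg C


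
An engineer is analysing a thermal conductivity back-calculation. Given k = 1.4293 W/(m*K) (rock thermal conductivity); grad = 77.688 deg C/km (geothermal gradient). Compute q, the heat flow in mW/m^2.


q = k * grad / 1000
q = 1.4293 * 77.688 / 1000
q = 0.1110395 W/m^2
Convert: 0.1110395 W/m^2 * 1000.0 = 111.04 mW/m^2
q = 111.04 mW/m^2


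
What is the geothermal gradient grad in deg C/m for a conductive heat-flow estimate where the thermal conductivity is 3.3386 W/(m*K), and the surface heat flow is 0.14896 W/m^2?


grad = q * 1000 / k
grad = 0.14896 * 1000 / 3.3386
grad = 44.61750 deg C/km
Convert: 44.61750 deg C/km * 0.001 = 0.044617 deg C/m
grad = 0.044617 deg C/m


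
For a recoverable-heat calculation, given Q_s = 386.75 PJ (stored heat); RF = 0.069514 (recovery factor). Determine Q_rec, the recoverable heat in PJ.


Q_rec = Q_s * RF
Q_rec = 386.75 * 0.069514
Q_rec = 26.885 PJ


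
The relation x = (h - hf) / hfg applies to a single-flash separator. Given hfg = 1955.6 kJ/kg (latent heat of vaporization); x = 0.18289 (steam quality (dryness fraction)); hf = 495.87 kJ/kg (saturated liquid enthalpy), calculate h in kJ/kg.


h = hf + x * hfg
h = 495.87 + 0.18289 * 1955.6
h = 853.53 kJ/kg


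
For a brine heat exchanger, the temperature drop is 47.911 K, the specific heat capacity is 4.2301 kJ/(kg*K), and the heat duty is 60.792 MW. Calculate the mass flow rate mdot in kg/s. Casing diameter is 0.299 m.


mdot = Q * 1000 / (cp * dT)
mdot = 60.792 * 1000 / (4.2301 * 47.911)
mdot = 299.96 kg/s


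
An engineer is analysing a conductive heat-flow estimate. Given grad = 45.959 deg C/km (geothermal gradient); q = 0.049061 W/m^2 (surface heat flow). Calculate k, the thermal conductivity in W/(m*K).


k = q * 1000 / grad
k = 0.049061 * 1000 / 45.959
k = 1.0675 W/(m*K)


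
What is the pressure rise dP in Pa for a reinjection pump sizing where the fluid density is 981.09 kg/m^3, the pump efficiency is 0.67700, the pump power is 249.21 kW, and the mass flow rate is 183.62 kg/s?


dP = P_pump * rho * eta / mdot
dP = 249.21 * 981.09 * 0.67700 / 183.62
dP = 901.4528 kPa
Convert: 901.4528 kPa * 1000.0 = 9.0145e+05 Pa
dP = 9.0145e+05 Pa


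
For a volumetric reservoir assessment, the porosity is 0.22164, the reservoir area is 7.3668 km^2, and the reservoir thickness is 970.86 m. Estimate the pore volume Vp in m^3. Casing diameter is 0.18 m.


Vp = A * 1e6 * hr * phi
Vp = 7.3668 * 1e6 * 970.86 * 0.22164
Vp = 1.5852e+09 m^3


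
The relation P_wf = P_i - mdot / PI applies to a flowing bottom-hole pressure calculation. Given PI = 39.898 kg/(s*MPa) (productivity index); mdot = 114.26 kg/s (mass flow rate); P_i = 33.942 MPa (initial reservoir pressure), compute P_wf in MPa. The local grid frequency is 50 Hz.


P_wf = P_i - mdot / PI
P_wf = 33.942 - 114.26 / 39.898
P_wf = 31.078 MPa


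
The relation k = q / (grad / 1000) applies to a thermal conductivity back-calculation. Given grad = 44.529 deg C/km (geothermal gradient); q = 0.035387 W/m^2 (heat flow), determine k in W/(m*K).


k = q / (grad / 1000)
k = 0.035387 / (44.529 / 1000)
k = 0.79470 W/(m*K)


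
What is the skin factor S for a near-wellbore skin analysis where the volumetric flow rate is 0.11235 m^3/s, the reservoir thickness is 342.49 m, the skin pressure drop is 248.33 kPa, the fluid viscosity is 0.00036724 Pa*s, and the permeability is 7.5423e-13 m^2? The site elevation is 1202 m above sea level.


S = dP_s * 1000 * 2*pi*k*hr / (q*mu)
S = 248.33 * 1000 * 2*pi*7.5423e-13*342.49 / (0.11235*0.00036724)
S = 9.7687


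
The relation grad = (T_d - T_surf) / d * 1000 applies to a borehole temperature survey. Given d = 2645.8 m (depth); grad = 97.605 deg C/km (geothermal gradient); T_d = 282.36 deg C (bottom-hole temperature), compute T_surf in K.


T_surf = T_d - grad * d / 1000
T_surf = 282.36 - 97.605 * 2645.8 / 1000
T_surf = 24.11669 deg C
Convert to K: 24.11669 + 273.15 = 297.27 K
T_surf = 297.27 K


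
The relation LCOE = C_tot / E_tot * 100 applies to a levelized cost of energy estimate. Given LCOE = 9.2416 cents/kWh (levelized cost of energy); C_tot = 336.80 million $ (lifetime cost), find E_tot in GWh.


E_tot = C_tot / LCOE * 100
E_tot = 336.80 / 9.2416 * 100
E_tot = 3644.4 GWh


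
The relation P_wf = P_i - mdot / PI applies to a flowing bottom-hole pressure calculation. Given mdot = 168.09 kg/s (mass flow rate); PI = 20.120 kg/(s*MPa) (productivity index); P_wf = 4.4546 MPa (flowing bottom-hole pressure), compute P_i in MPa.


P_i = P_wf + mdot / PI
P_i = 4.4546 + 168.09 / 20.120
P_i = 12.809 MPa


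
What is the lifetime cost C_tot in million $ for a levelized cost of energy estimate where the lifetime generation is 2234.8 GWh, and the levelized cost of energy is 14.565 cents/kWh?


C_tot = LCOE / 100 * E_tot
C_tot = 14.565 / 100 * 2234.8
C_tot = 325.50 million $


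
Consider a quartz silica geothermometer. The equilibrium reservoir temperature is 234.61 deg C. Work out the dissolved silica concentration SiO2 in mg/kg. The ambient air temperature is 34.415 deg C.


SiO2 = 10^(5.19 - 1309/(T_eq + 273.15))
SiO2 = 10^(5.19 - 1309/(234.61 + 273.15))
SiO2 = 409.27 mg/kg


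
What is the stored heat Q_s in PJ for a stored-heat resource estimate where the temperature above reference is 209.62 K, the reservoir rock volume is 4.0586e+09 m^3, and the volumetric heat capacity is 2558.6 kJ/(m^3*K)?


Q_s = Vr * rhoc * dT / 1e12
Q_s = 4.0586e+09 * 2558.6 * 209.62 / 1e12
Q_s = 2176.8 PJ


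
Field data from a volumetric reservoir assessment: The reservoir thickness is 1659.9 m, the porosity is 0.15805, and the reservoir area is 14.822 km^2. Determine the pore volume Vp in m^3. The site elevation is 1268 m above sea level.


Vp = A * 1e6 * hr * phi
Vp = 14.822 * 1e6 * 1659.9 * 0.15805
Vp = 3.8885e+09 m^3


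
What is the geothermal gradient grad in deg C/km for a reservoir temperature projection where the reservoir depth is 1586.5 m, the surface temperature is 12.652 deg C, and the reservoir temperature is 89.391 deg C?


grad = (T_res - T_surf) / d * 1000
grad = (89.391 - 12.652) / 1586.5 * 1000
grad = 48.370 deg C/km


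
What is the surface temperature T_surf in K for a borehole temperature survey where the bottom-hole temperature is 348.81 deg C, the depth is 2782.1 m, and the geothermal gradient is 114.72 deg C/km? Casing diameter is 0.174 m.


T_surf = T_d - grad * d / 1000
T_surf = 348.81 - 114.72 * 2782.1 / 1000
T_surf = 29.64749 deg C
Convert to K: 29.64749 + 273.15 = 302.80 K
T_surf = 302.80 K


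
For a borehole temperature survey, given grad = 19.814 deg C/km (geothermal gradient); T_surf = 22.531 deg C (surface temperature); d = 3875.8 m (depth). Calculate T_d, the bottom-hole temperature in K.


T_d = T_surf + grad * d / 1000
T_d = 22.531 + 19.814 * 3875.8 / 1000
T_d = 99.32610 deg C
Convert to K: 99.32610 + 273.15 = 372.48 K
T_d = 372.48 K


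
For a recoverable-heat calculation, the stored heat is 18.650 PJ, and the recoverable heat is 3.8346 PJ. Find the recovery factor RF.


RF = Q_rec / Q_s
RF = 3.8346 / 18.650
RF = 0.20561


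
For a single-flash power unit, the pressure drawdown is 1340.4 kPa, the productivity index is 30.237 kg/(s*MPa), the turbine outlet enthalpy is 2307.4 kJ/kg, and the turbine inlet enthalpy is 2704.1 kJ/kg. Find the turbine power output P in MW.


Step 1: mdot = PI * dP / 1000 = 30.237 * 1340.4 / 1000 = 40.52967 kg/s
Step 2: P = mdot*(h_in - h_out)/1000 = 40.52967*(2704.1 - 2307.4)/1000 = 16.078 MW
P = 16.078 MW


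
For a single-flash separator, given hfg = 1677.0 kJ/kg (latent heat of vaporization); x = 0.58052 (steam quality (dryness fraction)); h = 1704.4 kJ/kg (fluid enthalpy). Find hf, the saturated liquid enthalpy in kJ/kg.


hf = h - x * hfg
hf = 1704.4 - 0.58052 * 1677.0
hf = 730.87 kJ/kg


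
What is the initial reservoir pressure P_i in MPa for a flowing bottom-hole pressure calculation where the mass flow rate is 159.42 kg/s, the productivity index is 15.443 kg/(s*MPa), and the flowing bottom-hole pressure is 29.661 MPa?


P_i = P_wf + mdot / PI
P_i = 29.661 + 159.42 / 15.443
P_i = 39.984 MPa


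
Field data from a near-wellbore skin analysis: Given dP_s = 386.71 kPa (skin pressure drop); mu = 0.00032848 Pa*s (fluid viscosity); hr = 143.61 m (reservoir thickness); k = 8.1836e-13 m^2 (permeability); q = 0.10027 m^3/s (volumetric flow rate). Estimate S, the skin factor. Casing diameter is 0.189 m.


S = dP_s * 1000 * 2*pi*k*hr / (q*mu)
S = 386.71 * 1000 * 2*pi*8.1836e-13*143.61 / (0.10027*0.00032848)
S = 8.6699


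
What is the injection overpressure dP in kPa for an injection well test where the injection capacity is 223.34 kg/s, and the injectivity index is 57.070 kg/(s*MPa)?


dP = mdot * 1000 / II
dP = 223.34 * 1000 / 57.070
dP = 3913.4 kPa


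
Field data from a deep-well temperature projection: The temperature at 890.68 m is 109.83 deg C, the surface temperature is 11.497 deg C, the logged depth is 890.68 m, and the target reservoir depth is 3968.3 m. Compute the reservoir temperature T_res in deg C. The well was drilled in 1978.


Step 1: grad = (T_d1 - T_surf)/d1 * 1000 = (109.83 - 11.497)/890.68 * 1000 = 110.4022 deg C/km
Step 2: T_res = T_surf + grad*d2/1000 = 11.497 + 110.4022*3968.3/1000 = 449.61 deg C
T_res = 449.61 deg C


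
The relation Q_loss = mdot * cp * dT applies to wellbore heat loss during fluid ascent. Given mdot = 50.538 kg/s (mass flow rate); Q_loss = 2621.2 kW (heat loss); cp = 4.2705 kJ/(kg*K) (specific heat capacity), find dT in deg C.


dT = Q_loss / (mdot * cp)
dT = 2621.2 / (50.538 * 4.2705)
dT = 12.14516 K
Convert (temperature difference, 1 K = 1 deg C): 12.14516 K = 12.14516 deg C
dT = 12.145 deg C


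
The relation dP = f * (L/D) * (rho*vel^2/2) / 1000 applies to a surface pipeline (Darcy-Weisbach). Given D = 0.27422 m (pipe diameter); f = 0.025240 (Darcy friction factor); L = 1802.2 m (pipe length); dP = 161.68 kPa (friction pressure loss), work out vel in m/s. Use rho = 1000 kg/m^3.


vel = sqrt(dP*1000*2*D / (f*L*rho))
vel = sqrt(161.68*1000*2*0.27422 / (0.025240*1802.2*1000))
vel = 1.3962 m/s


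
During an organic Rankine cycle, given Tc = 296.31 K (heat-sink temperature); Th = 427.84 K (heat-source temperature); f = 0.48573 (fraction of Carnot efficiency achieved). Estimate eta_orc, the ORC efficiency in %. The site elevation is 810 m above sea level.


eta_orc = (1 - Tc/Th) * f * 100
eta_orc = (1 - 296.31/427.84) * 0.48573 * 100
eta_orc = 14.933 %


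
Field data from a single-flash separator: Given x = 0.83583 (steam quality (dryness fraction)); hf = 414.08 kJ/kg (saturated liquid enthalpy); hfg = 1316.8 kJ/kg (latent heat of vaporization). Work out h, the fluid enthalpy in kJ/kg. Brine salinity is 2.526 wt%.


h = hf + x * hfg
h = 414.08 + 0.83583 * 1316.8
h = 1514.7 kJ/kg


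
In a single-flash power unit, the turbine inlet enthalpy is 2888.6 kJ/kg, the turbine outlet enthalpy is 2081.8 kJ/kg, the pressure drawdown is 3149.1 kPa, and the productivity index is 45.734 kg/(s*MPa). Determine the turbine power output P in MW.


Step 1: mdot = PI * dP / 1000 = 45.734 * 3149.1 / 1000 = 144.0209 kg/s
Step 2: P = mdot*(h_in - h_out)/1000 = 144.0209*(2888.6 - 2081.8)/1000 = 116.20 MW
P = 116.20 MW


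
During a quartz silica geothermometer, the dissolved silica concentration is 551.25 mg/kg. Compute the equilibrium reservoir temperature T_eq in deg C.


T_eq = 1309 / (5.19 - log10(SiO2)) - 273.15
T_eq = 1309 / (5.19 - log10(551.25)) - 273.15
T_eq = 261.43 deg C


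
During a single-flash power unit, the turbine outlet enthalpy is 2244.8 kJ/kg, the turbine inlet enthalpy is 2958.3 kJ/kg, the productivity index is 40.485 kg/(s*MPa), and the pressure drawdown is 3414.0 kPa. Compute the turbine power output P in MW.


Step 1: mdot = PI * dP / 1000 = 40.485 * 3414.0 / 1000 = 138.2158 kg/s
Step 2: P = mdot*(h_in - h_out)/1000 = 138.2158*(2958.3 - 2244.8)/1000 = 98.617 MW
P = 98.617 MW


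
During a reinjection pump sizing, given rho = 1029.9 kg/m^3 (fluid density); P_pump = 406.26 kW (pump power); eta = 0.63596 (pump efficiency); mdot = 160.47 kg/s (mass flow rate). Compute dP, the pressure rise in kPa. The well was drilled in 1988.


dP = P_pump * rho * eta / mdot
dP = 406.26 * 1029.9 * 0.63596 / 160.47
dP = 1658.2 kPa


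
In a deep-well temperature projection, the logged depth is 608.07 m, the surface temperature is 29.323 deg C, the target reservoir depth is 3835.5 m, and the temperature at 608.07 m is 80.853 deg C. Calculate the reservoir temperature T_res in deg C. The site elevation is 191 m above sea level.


Step 1: grad = (T_d1 - T_surf)/d1 * 1000 = (80.853 - 29.323)/608.07 * 1000 = 84.74353 deg C/km
Step 2: T_res = T_surf + grad*d2/1000 = 29.323 + 84.74353*3835.5/1000 = 354.36 deg C
T_res = 354.36 deg C


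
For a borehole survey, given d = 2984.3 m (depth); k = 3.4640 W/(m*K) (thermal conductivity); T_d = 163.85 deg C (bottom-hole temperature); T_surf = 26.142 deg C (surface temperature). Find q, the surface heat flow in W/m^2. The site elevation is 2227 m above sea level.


Step 1: grad = (T_d - T_surf)/d * 1000 = (163.85 - 26.142)/2984.3 * 1000 = 46.14415 deg C/km
Step 2: q = k * grad / 1000 = 3.464 * 46.14415 / 1000 = 0.15984 W/m^2
q = 0.15984 W/m^2


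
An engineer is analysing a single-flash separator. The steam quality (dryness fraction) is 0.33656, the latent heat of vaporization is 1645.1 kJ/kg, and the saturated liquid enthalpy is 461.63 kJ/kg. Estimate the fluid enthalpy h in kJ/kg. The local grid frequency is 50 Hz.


h = hf + x * hfg
h = 461.63 + 0.33656 * 1645.1
h = 1015.3 kJ/kg


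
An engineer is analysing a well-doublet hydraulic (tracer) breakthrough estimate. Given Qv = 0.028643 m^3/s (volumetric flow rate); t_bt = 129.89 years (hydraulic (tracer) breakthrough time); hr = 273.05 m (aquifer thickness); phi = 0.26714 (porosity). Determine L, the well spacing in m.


L = sqrt(t_bt*365.25*86400*3*Qv / (pi*hr*phi))
L = sqrt(129.89*365.25*86400*3*0.028643 / (pi*273.05*0.26714))
L = 1239.8 m


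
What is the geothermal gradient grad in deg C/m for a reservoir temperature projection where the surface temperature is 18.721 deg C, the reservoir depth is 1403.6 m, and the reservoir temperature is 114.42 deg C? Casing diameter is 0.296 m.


grad = (T_res - T_surf) / d * 1000
grad = (114.42 - 18.721) / 1403.6 * 1000
grad = 68.18111 deg C/km
Convert: 68.18111 deg C/km * 0.001 = 0.068181 deg C/m
grad = 0.068181 deg C/m


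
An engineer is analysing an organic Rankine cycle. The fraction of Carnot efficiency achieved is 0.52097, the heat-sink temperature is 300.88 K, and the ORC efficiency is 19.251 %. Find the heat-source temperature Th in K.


Th = Tc / (1 - (eta_orc/100)/f)
Th = 300.88 / (1 - (19.251/100)/0.52097)
Th = 477.23 K


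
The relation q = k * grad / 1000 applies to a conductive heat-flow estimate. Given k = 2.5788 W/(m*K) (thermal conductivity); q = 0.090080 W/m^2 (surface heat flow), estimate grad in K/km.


grad = q * 1000 / k
grad = 0.090080 * 1000 / 2.5788
grad = 34.93098 deg C/km
Convert: 34.93098 deg C/km * 1.0 = 34.931 K/km
grad = 34.931 K/km


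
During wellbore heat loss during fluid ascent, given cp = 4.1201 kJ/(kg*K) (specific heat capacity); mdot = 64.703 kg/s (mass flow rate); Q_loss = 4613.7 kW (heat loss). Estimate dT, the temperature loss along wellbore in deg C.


dT = Q_loss / (mdot * cp)
dT = 4613.7 / (64.703 * 4.1201)
dT = 17.30682 K
Convert (temperature difference, 1 K = 1 deg C): 17.30682 K = 17.30682 deg C
dT = 17.307 deg C


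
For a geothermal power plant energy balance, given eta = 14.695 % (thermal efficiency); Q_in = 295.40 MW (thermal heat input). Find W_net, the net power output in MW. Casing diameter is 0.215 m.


W_net = eta / 100 * Q_in
W_net = 14.695 / 100 * 295.40
W_net = 43.409 MW


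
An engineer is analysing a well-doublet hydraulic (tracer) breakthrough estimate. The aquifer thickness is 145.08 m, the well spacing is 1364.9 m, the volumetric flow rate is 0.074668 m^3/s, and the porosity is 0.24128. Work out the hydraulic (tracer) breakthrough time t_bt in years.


t_bt = pi * hr * phi * L^2 / (3 * Qv) / (365.25*86400)
t_bt = pi * 145.08 * 0.24128 * 1364.9^2 / (3 * 0.074668) / (365.25*86400)
t_bt = 28.981 years


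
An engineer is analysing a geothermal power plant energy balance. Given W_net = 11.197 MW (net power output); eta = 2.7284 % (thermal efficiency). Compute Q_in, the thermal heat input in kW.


Q_in = W_net / (eta / 100)
Q_in = 11.197 / (2.7284 / 100)
Q_in = 410.3870 MW
Convert: 410.3870 MW * 1000.0 = 4.1039e+05 kW
Q_in = 4.1039e+05 kW


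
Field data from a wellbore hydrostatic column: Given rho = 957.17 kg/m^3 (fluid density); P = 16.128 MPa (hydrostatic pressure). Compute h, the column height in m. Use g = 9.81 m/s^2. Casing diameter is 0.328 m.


h = P * 1e6 / (g * rho)
h = 16.128 * 1e6 / (9.81 * 957.17)
h = 1717.6 m


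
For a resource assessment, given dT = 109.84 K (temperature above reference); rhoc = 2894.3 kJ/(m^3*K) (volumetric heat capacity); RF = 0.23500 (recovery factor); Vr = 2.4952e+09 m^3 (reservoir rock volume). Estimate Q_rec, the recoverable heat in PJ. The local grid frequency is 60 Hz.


Step 1: Q_s = Vr*rhoc*dT/1e12 = 2.4952e+09*2894.3*109.84/1e12 = 793.2488 PJ
Step 2: Q_rec = Q_s * RF = 793.2488 * 0.235 = 186.41 PJ
Q_rec = 186.41 PJ


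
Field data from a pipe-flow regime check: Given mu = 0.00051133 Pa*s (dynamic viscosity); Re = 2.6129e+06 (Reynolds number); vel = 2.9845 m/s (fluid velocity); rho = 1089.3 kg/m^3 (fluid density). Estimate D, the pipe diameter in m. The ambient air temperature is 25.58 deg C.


D = Re * mu / (rho * vel)
D = 2.6129e+06 * 0.00051133 / (1089.3 * 2.9845)
D = 0.41097 m


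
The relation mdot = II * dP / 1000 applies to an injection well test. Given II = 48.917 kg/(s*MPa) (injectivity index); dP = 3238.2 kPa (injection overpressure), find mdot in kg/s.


mdot = II * dP / 1000
mdot = 48.917 * 3238.2 / 1000
mdot = 158.40 kg/s


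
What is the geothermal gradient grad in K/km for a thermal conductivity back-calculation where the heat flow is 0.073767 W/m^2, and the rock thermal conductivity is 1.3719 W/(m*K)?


grad = q / k * 1000
grad = 0.073767 / 1.3719 * 1000
grad = 53.76995 deg C/km
Convert: 53.76995 deg C/km * 1.0 = 53.770 K/km
grad = 53.770 K/km


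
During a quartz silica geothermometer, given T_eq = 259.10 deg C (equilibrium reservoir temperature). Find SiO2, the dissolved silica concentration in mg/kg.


SiO2 = 10^(5.19 - 1309/(T_eq + 273.15))
SiO2 = 10^(5.19 - 1309/(259.10 + 273.15))
SiO2 = 537.81 mg/kg


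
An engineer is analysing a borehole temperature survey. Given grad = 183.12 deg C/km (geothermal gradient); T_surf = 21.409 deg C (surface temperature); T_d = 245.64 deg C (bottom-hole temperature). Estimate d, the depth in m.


d = (T_d - T_surf) / grad * 1000
d = (245.64 - 21.409) / 183.12 * 1000
d = 1224.5 m


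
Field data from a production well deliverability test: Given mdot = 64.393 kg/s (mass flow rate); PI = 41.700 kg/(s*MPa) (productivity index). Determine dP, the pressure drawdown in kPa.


dP = mdot * 1000 / PI
dP = 64.393 * 1000 / 41.700
dP = 1544.2 kPa


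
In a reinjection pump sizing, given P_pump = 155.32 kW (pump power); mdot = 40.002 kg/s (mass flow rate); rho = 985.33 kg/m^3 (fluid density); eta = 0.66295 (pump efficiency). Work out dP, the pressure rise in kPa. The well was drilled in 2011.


dP = P_pump * rho * eta / mdot
dP = 155.32 * 985.33 * 0.66295 / 40.002
dP = 2536.3 kPa


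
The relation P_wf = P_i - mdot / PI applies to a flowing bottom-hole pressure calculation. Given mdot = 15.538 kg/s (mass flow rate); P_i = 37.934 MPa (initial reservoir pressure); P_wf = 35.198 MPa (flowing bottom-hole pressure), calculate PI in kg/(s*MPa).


PI = mdot / (P_i - P_wf)
PI = 15.538 / (37.934 - 35.198)
PI = 5.6791 kg/(s*MPa)


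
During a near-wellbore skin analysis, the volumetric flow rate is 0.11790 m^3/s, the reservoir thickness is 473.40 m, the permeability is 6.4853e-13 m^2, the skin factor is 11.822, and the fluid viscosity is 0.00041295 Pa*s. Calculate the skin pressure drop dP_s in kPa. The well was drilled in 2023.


dP_s = S * q * mu / (2*pi*k*hr) / 1000
dP_s = 11.822 * 0.11790 * 0.00041295 / (2*pi*6.4853e-13*473.40) / 1000
dP_s = 298.38 kPa


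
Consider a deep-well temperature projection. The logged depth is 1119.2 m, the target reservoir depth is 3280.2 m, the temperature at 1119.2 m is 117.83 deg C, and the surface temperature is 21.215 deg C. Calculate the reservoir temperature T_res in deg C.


Step 1: grad = (T_d1 - T_surf)/d1 * 1000 = (117.83 - 21.215)/1119.2 * 1000 = 86.32505 deg C/km
Step 2: T_res = T_surf + grad*d2/1000 = 21.215 + 86.32505*3280.2/1000 = 304.38 deg C
T_res = 304.38 deg C
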